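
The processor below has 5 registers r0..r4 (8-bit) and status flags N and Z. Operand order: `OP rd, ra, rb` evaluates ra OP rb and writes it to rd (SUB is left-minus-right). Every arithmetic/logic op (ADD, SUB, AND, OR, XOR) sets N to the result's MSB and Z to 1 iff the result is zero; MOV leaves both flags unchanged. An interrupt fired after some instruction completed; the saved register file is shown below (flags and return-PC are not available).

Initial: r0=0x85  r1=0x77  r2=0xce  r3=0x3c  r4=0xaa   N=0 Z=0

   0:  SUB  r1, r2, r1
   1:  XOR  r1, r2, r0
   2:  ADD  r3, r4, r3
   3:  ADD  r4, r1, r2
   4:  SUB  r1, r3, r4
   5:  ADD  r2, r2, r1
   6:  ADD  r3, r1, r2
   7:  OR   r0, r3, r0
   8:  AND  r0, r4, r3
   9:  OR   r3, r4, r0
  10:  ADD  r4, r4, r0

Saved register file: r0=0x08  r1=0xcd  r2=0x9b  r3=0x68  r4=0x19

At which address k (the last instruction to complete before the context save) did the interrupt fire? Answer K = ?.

after  0: r0=0x85 r1=0x57 r2=0xce r3=0x3c r4=0xaa  N=0 Z=0
after  1: r0=0x85 r1=0x4b r2=0xce r3=0x3c r4=0xaa  N=0 Z=0
after  2: r0=0x85 r1=0x4b r2=0xce r3=0xe6 r4=0xaa  N=1 Z=0
after  3: r0=0x85 r1=0x4b r2=0xce r3=0xe6 r4=0x19  N=0 Z=0
after  4: r0=0x85 r1=0xcd r2=0xce r3=0xe6 r4=0x19  N=1 Z=0
after  5: r0=0x85 r1=0xcd r2=0x9b r3=0xe6 r4=0x19  N=1 Z=0
after  6: r0=0x85 r1=0xcd r2=0x9b r3=0x68 r4=0x19  N=0 Z=0
after  7: r0=0xed r1=0xcd r2=0x9b r3=0x68 r4=0x19  N=1 Z=0
after  8: r0=0x08 r1=0xcd r2=0x9b r3=0x68 r4=0x19  N=0 Z=0
-- IRQ taken; context saved, return-PC = 9 --

K = 8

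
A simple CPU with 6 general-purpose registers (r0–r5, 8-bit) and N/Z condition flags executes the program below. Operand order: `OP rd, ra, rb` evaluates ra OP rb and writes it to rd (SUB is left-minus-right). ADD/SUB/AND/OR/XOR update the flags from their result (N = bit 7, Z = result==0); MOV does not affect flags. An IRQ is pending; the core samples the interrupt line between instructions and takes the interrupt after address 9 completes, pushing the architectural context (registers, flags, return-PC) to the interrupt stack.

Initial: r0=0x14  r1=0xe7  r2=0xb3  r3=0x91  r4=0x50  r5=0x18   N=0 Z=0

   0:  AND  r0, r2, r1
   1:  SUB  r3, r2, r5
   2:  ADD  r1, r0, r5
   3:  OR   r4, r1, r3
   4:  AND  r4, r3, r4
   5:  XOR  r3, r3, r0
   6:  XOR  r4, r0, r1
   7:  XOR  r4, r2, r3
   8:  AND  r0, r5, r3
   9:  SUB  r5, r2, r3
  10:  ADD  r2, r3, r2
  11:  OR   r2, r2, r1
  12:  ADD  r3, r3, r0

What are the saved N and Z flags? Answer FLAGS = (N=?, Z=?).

FLAGS = (N=0, Z=0)

after  0: r0=0xa3 r1=0xe7 r2=0xb3 r3=0x91 r4=0x50 r5=0x18  N=1 Z=0
after  1: r0=0xa3 r1=0xe7 r2=0xb3 r3=0x9b r4=0x50 r5=0x18  N=1 Z=0
after  2: r0=0xa3 r1=0xbb r2=0xb3 r3=0x9b r4=0x50 r5=0x18  N=1 Z=0
after  3: r0=0xa3 r1=0xbb r2=0xb3 r3=0x9b r4=0xbb r5=0x18  N=1 Z=0
after  4: r0=0xa3 r1=0xbb r2=0xb3 r3=0x9b r4=0x9b r5=0x18  N=1 Z=0
after  5: r0=0xa3 r1=0xbb r2=0xb3 r3=0x38 r4=0x9b r5=0x18  N=0 Z=0
after  6: r0=0xa3 r1=0xbb r2=0xb3 r3=0x38 r4=0x18 r5=0x18  N=0 Z=0
after  7: r0=0xa3 r1=0xbb r2=0xb3 r3=0x38 r4=0x8b r5=0x18  N=1 Z=0
after  8: r0=0x18 r1=0xbb r2=0xb3 r3=0x38 r4=0x8b r5=0x18  N=0 Z=0
after  9: r0=0x18 r1=0xbb r2=0xb3 r3=0x38 r4=0x8b r5=0x7b  N=0 Z=0
-- IRQ taken; context saved, return-PC = 10 --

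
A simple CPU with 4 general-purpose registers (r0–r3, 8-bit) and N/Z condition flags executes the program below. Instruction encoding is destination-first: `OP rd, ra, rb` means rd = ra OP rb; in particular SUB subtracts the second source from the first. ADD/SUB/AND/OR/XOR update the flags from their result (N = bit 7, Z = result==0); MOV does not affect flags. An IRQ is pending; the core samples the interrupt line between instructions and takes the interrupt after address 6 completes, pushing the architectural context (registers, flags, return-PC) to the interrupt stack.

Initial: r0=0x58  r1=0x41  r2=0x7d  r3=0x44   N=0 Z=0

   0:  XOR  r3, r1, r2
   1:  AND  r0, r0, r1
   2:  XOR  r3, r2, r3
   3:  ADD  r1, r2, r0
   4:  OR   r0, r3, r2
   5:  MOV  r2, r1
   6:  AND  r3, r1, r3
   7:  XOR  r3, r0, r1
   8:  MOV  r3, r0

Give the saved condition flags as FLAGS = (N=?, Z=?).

FLAGS = (N=0, Z=0)

after  0: r0=0x58 r1=0x41 r2=0x7d r3=0x3c  N=0 Z=0
after  1: r0=0x40 r1=0x41 r2=0x7d r3=0x3c  N=0 Z=0
after  2: r0=0x40 r1=0x41 r2=0x7d r3=0x41  N=0 Z=0
after  3: r0=0x40 r1=0xbd r2=0x7d r3=0x41  N=1 Z=0
after  4: r0=0x7d r1=0xbd r2=0x7d r3=0x41  N=0 Z=0
after  5: r0=0x7d r1=0xbd r2=0xbd r3=0x41  N=0 Z=0
after  6: r0=0x7d r1=0xbd r2=0xbd r3=0x01  N=0 Z=0
-- IRQ taken; context saved, return-PC = 7 --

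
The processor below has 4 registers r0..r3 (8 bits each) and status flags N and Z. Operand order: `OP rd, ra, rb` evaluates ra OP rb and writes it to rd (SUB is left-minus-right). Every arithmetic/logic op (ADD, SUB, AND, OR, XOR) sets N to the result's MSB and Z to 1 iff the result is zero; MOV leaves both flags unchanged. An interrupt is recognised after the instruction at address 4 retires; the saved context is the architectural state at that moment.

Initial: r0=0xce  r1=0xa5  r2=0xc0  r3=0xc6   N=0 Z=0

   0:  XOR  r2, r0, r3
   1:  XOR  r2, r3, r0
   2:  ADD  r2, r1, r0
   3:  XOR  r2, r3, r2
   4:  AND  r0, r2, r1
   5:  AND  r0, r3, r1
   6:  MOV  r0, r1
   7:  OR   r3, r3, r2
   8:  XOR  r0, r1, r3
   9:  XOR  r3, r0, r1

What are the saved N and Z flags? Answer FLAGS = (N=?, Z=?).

after  0: r0=0xce r1=0xa5 r2=0x08 r3=0xc6  N=0 Z=0
after  1: r0=0xce r1=0xa5 r2=0x08 r3=0xc6  N=0 Z=0
after  2: r0=0xce r1=0xa5 r2=0x73 r3=0xc6  N=0 Z=0
after  3: r0=0xce r1=0xa5 r2=0xb5 r3=0xc6  N=1 Z=0
after  4: r0=0xa5 r1=0xa5 r2=0xb5 r3=0xc6  N=1 Z=0
-- IRQ taken; context saved, return-PC = 5 --

FLAGS = (N=1, Z=0)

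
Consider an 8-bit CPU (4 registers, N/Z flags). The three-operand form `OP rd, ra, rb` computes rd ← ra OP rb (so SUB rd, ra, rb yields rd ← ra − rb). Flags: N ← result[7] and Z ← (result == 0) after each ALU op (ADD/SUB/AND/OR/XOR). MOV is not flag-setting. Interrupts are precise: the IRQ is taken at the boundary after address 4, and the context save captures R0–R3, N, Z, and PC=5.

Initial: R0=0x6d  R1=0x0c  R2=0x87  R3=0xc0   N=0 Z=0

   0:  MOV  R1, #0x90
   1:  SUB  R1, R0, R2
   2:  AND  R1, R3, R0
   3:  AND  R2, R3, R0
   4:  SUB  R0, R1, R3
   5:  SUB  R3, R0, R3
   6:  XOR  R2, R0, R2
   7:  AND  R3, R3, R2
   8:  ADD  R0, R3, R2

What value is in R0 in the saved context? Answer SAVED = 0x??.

SAVED = 0x80

after  0: R0=0x6d R1=0x90 R2=0x87 R3=0xc0  N=0 Z=0
after  1: R0=0x6d R1=0xe6 R2=0x87 R3=0xc0  N=1 Z=0
after  2: R0=0x6d R1=0x40 R2=0x87 R3=0xc0  N=0 Z=0
after  3: R0=0x6d R1=0x40 R2=0x40 R3=0xc0  N=0 Z=0
after  4: R0=0x80 R1=0x40 R2=0x40 R3=0xc0  N=1 Z=0
-- IRQ taken; context saved, return-PC = 5 --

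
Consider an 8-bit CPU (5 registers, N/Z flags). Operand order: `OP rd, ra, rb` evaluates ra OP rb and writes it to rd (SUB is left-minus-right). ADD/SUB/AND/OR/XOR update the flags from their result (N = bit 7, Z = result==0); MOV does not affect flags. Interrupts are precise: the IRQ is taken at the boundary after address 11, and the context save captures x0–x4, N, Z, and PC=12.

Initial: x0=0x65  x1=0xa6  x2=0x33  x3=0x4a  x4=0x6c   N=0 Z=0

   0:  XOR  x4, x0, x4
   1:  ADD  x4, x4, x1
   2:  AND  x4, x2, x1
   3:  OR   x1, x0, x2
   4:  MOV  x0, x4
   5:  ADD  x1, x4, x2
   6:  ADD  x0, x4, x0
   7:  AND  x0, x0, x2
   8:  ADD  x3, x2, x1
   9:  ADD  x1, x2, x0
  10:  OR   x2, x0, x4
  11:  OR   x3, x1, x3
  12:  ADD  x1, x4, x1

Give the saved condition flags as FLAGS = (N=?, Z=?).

after  0: x0=0x65 x1=0xa6 x2=0x33 x3=0x4a x4=0x09  N=0 Z=0
after  1: x0=0x65 x1=0xa6 x2=0x33 x3=0x4a x4=0xaf  N=1 Z=0
after  2: x0=0x65 x1=0xa6 x2=0x33 x3=0x4a x4=0x22  N=0 Z=0
after  3: x0=0x65 x1=0x77 x2=0x33 x3=0x4a x4=0x22  N=0 Z=0
after  4: x0=0x22 x1=0x77 x2=0x33 x3=0x4a x4=0x22  N=0 Z=0
after  5: x0=0x22 x1=0x55 x2=0x33 x3=0x4a x4=0x22  N=0 Z=0
after  6: x0=0x44 x1=0x55 x2=0x33 x3=0x4a x4=0x22  N=0 Z=0
after  7: x0=0x00 x1=0x55 x2=0x33 x3=0x4a x4=0x22  N=0 Z=1
after  8: x0=0x00 x1=0x55 x2=0x33 x3=0x88 x4=0x22  N=1 Z=0
after  9: x0=0x00 x1=0x33 x2=0x33 x3=0x88 x4=0x22  N=0 Z=0
after 10: x0=0x00 x1=0x33 x2=0x22 x3=0x88 x4=0x22  N=0 Z=0
after 11: x0=0x00 x1=0x33 x2=0x22 x3=0xbb x4=0x22  N=1 Z=0
-- IRQ taken; context saved, return-PC = 12 --

FLAGS = (N=1, Z=0)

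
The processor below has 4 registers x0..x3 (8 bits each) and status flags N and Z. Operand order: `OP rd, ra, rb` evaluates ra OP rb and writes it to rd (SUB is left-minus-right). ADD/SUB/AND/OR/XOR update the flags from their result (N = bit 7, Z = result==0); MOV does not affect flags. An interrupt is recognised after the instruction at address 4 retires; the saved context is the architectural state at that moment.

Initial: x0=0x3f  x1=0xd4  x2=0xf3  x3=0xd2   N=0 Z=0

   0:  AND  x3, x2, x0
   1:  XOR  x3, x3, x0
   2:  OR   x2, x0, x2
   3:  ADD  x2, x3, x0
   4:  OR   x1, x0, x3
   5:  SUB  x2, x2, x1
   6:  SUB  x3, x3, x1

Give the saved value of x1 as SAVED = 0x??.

SAVED = 0x3f

after  0: x0=0x3f x1=0xd4 x2=0xf3 x3=0x33  N=0 Z=0
after  1: x0=0x3f x1=0xd4 x2=0xf3 x3=0x0c  N=0 Z=0
after  2: x0=0x3f x1=0xd4 x2=0xff x3=0x0c  N=1 Z=0
after  3: x0=0x3f x1=0xd4 x2=0x4b x3=0x0c  N=0 Z=0
after  4: x0=0x3f x1=0x3f x2=0x4b x3=0x0c  N=0 Z=0
-- IRQ taken; context saved, return-PC = 5 --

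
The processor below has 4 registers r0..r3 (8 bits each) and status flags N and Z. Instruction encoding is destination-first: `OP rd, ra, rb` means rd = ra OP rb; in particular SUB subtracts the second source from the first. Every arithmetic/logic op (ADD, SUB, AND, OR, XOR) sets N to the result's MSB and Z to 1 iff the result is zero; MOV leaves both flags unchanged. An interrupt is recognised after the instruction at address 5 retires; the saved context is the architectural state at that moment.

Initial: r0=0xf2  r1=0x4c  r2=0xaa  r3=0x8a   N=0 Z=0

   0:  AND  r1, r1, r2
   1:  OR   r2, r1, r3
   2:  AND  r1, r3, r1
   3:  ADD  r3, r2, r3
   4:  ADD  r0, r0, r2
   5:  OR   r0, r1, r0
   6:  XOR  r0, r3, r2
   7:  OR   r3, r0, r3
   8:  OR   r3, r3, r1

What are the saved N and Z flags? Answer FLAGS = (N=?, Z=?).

after  0: r0=0xf2 r1=0x08 r2=0xaa r3=0x8a  N=0 Z=0
after  1: r0=0xf2 r1=0x08 r2=0x8a r3=0x8a  N=1 Z=0
after  2: r0=0xf2 r1=0x08 r2=0x8a r3=0x8a  N=0 Z=0
after  3: r0=0xf2 r1=0x08 r2=0x8a r3=0x14  N=0 Z=0
after  4: r0=0x7c r1=0x08 r2=0x8a r3=0x14  N=0 Z=0
after  5: r0=0x7c r1=0x08 r2=0x8a r3=0x14  N=0 Z=0
-- IRQ taken; context saved, return-PC = 6 --

FLAGS = (N=0, Z=0)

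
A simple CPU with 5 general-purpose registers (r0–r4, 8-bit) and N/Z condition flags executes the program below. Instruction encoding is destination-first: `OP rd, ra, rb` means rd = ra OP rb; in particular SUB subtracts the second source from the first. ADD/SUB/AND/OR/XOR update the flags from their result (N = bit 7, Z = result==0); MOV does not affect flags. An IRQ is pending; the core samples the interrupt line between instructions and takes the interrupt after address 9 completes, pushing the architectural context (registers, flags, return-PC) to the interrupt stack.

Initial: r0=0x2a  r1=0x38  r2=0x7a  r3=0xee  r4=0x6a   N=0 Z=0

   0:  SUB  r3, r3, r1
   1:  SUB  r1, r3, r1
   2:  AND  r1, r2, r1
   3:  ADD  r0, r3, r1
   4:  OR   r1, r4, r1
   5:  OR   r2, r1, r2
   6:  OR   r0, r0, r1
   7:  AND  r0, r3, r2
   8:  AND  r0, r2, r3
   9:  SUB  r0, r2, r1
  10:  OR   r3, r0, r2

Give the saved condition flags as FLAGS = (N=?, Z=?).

FLAGS = (N=0, Z=1)

after  0: r0=0x2a r1=0x38 r2=0x7a r3=0xb6 r4=0x6a  N=1 Z=0
after  1: r0=0x2a r1=0x7e r2=0x7a r3=0xb6 r4=0x6a  N=0 Z=0
after  2: r0=0x2a r1=0x7a r2=0x7a r3=0xb6 r4=0x6a  N=0 Z=0
after  3: r0=0x30 r1=0x7a r2=0x7a r3=0xb6 r4=0x6a  N=0 Z=0
after  4: r0=0x30 r1=0x7a r2=0x7a r3=0xb6 r4=0x6a  N=0 Z=0
after  5: r0=0x30 r1=0x7a r2=0x7a r3=0xb6 r4=0x6a  N=0 Z=0
after  6: r0=0x7a r1=0x7a r2=0x7a r3=0xb6 r4=0x6a  N=0 Z=0
after  7: r0=0x32 r1=0x7a r2=0x7a r3=0xb6 r4=0x6a  N=0 Z=0
after  8: r0=0x32 r1=0x7a r2=0x7a r3=0xb6 r4=0x6a  N=0 Z=0
after  9: r0=0x00 r1=0x7a r2=0x7a r3=0xb6 r4=0x6a  N=0 Z=1
-- IRQ taken; context saved, return-PC = 10 --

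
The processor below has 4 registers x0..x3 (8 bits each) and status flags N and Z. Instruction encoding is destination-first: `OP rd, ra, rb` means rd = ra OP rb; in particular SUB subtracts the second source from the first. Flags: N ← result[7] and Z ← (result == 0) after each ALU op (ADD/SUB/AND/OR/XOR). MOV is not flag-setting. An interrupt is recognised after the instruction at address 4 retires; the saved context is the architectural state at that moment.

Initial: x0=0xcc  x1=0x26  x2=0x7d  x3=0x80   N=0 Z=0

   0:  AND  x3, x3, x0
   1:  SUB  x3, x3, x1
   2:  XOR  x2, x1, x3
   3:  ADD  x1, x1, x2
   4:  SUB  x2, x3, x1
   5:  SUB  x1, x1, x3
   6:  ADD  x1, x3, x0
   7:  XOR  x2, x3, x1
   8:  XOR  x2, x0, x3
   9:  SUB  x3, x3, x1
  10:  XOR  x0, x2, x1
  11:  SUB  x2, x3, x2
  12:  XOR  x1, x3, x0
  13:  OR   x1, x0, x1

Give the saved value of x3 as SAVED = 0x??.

after  0: x0=0xcc x1=0x26 x2=0x7d x3=0x80  N=1 Z=0
after  1: x0=0xcc x1=0x26 x2=0x7d x3=0x5a  N=0 Z=0
after  2: x0=0xcc x1=0x26 x2=0x7c x3=0x5a  N=0 Z=0
after  3: x0=0xcc x1=0xa2 x2=0x7c x3=0x5a  N=1 Z=0
after  4: x0=0xcc x1=0xa2 x2=0xb8 x3=0x5a  N=1 Z=0
-- IRQ taken; context saved, return-PC = 5 --

SAVED = 0x5a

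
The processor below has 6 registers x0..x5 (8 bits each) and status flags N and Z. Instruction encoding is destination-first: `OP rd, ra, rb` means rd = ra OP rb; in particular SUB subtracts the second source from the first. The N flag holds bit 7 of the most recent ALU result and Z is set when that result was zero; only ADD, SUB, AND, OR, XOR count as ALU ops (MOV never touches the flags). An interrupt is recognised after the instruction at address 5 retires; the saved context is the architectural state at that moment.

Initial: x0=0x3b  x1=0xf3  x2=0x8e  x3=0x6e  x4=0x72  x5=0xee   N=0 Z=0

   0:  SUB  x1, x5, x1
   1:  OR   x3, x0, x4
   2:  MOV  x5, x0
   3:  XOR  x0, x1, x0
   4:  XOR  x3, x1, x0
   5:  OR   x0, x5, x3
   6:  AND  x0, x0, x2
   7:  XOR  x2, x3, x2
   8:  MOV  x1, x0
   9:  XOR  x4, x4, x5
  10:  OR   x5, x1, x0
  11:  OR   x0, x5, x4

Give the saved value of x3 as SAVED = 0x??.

after  0: x0=0x3b x1=0xfb x2=0x8e x3=0x6e x4=0x72 x5=0xee  N=1 Z=0
after  1: x0=0x3b x1=0xfb x2=0x8e x3=0x7b x4=0x72 x5=0xee  N=0 Z=0
after  2: x0=0x3b x1=0xfb x2=0x8e x3=0x7b x4=0x72 x5=0x3b  N=0 Z=0
after  3: x0=0xc0 x1=0xfb x2=0x8e x3=0x7b x4=0x72 x5=0x3b  N=1 Z=0
after  4: x0=0xc0 x1=0xfb x2=0x8e x3=0x3b x4=0x72 x5=0x3b  N=0 Z=0
after  5: x0=0x3b x1=0xfb x2=0x8e x3=0x3b x4=0x72 x5=0x3b  N=0 Z=0
-- IRQ taken; context saved, return-PC = 6 --

SAVED = 0x3b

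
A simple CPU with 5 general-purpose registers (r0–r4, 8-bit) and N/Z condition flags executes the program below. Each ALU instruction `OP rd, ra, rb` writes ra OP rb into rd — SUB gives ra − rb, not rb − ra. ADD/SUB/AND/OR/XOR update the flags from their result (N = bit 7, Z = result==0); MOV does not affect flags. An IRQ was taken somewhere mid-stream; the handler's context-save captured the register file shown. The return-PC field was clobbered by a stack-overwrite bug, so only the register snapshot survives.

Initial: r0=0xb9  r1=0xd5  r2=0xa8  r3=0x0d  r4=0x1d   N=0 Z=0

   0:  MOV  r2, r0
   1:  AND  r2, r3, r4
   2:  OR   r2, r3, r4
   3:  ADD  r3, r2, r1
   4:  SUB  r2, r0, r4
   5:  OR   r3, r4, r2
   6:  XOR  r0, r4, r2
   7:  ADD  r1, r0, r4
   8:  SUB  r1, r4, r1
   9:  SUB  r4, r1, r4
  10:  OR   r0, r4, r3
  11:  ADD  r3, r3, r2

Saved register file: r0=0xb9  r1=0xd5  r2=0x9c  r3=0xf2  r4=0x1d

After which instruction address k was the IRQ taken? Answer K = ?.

after  0: r0=0xb9 r1=0xd5 r2=0xb9 r3=0x0d r4=0x1d  N=0 Z=0
after  1: r0=0xb9 r1=0xd5 r2=0x0d r3=0x0d r4=0x1d  N=0 Z=0
after  2: r0=0xb9 r1=0xd5 r2=0x1d r3=0x0d r4=0x1d  N=0 Z=0
after  3: r0=0xb9 r1=0xd5 r2=0x1d r3=0xf2 r4=0x1d  N=1 Z=0
after  4: r0=0xb9 r1=0xd5 r2=0x9c r3=0xf2 r4=0x1d  N=1 Z=0
-- IRQ taken; context saved, return-PC = 5 --

K = 4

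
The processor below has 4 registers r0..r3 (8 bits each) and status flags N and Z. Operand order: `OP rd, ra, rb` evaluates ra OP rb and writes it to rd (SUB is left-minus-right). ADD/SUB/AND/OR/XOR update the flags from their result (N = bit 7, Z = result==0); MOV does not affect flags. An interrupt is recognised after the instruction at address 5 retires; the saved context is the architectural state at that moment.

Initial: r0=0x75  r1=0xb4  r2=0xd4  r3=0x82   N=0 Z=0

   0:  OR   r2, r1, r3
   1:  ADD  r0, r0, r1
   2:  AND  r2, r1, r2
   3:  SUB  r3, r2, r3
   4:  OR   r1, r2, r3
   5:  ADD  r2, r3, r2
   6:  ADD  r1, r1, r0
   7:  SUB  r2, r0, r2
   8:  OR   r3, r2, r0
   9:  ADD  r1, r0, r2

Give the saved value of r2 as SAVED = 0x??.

SAVED = 0xe6

after  0: r0=0x75 r1=0xb4 r2=0xb6 r3=0x82  N=1 Z=0
after  1: r0=0x29 r1=0xb4 r2=0xb6 r3=0x82  N=0 Z=0
after  2: r0=0x29 r1=0xb4 r2=0xb4 r3=0x82  N=1 Z=0
after  3: r0=0x29 r1=0xb4 r2=0xb4 r3=0x32  N=0 Z=0
after  4: r0=0x29 r1=0xb6 r2=0xb4 r3=0x32  N=1 Z=0
after  5: r0=0x29 r1=0xb6 r2=0xe6 r3=0x32  N=1 Z=0
-- IRQ taken; context saved, return-PC = 6 --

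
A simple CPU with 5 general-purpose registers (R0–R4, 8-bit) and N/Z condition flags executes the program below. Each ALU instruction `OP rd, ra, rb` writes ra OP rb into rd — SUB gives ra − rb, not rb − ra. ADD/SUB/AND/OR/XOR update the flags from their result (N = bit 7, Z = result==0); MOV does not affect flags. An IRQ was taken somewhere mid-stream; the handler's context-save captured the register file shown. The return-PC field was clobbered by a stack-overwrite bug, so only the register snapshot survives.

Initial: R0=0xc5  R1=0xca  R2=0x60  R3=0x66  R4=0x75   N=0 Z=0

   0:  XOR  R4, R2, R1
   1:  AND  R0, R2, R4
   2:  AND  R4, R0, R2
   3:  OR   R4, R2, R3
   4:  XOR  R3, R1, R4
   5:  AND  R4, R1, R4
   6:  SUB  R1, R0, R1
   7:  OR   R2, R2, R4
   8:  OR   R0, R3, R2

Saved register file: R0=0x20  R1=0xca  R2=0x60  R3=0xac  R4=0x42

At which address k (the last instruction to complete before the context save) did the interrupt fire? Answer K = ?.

K = 5

after  0: R0=0xc5 R1=0xca R2=0x60 R3=0x66 R4=0xaa  N=1 Z=0
after  1: R0=0x20 R1=0xca R2=0x60 R3=0x66 R4=0xaa  N=0 Z=0
after  2: R0=0x20 R1=0xca R2=0x60 R3=0x66 R4=0x20  N=0 Z=0
after  3: R0=0x20 R1=0xca R2=0x60 R3=0x66 R4=0x66  N=0 Z=0
after  4: R0=0x20 R1=0xca R2=0x60 R3=0xac R4=0x66  N=1 Z=0
after  5: R0=0x20 R1=0xca R2=0x60 R3=0xac R4=0x42  N=0 Z=0
-- IRQ taken; context saved, return-PC = 6 --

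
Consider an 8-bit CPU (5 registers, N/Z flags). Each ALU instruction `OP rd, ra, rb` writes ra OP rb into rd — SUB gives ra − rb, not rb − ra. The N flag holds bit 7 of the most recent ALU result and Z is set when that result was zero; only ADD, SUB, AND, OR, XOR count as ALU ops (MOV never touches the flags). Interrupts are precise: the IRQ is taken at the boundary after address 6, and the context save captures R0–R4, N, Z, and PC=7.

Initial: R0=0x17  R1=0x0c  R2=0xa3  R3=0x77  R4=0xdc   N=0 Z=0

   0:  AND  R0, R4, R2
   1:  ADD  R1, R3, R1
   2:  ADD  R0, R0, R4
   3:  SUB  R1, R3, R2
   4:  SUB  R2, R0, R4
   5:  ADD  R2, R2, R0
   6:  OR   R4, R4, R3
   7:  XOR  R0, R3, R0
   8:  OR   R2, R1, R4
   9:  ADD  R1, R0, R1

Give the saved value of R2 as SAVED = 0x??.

SAVED = 0xdc

after  0: R0=0x80 R1=0x0c R2=0xa3 R3=0x77 R4=0xdc  N=1 Z=0
after  1: R0=0x80 R1=0x83 R2=0xa3 R3=0x77 R4=0xdc  N=1 Z=0
after  2: R0=0x5c R1=0x83 R2=0xa3 R3=0x77 R4=0xdc  N=0 Z=0
after  3: R0=0x5c R1=0xd4 R2=0xa3 R3=0x77 R4=0xdc  N=1 Z=0
after  4: R0=0x5c R1=0xd4 R2=0x80 R3=0x77 R4=0xdc  N=1 Z=0
after  5: R0=0x5c R1=0xd4 R2=0xdc R3=0x77 R4=0xdc  N=1 Z=0
after  6: R0=0x5c R1=0xd4 R2=0xdc R3=0x77 R4=0xff  N=1 Z=0
-- IRQ taken; context saved, return-PC = 7 --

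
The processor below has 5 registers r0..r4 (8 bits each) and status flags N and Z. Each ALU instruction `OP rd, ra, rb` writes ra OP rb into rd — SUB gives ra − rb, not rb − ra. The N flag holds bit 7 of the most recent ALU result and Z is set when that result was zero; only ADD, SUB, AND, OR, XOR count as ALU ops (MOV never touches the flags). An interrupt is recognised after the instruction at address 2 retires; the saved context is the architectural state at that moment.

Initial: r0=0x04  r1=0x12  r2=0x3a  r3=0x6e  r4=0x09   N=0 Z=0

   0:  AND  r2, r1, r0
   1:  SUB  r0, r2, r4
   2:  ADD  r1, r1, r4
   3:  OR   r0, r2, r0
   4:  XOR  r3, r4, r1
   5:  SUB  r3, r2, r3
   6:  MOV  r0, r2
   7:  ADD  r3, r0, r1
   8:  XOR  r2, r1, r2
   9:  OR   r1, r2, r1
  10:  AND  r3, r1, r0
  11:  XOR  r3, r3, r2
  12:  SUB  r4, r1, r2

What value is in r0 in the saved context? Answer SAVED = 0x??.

SAVED = 0xf7

after  0: r0=0x04 r1=0x12 r2=0x00 r3=0x6e r4=0x09  N=0 Z=1
after  1: r0=0xf7 r1=0x12 r2=0x00 r3=0x6e r4=0x09  N=1 Z=0
after  2: r0=0xf7 r1=0x1b r2=0x00 r3=0x6e r4=0x09  N=0 Z=0
-- IRQ taken; context saved, return-PC = 3 --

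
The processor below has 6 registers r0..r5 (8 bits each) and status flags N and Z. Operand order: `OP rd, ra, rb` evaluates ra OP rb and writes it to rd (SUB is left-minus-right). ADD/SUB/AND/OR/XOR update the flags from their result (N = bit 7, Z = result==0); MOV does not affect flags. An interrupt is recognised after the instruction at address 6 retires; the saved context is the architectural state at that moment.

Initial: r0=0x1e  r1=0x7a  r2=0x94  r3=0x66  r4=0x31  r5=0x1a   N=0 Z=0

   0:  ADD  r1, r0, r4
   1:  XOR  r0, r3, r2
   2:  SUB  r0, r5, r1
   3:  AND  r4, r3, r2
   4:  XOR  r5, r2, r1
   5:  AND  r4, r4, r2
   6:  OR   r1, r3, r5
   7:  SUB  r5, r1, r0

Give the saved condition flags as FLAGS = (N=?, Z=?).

FLAGS = (N=1, Z=0)

after  0: r0=0x1e r1=0x4f r2=0x94 r3=0x66 r4=0x31 r5=0x1a  N=0 Z=0
after  1: r0=0xf2 r1=0x4f r2=0x94 r3=0x66 r4=0x31 r5=0x1a  N=1 Z=0
after  2: r0=0xcb r1=0x4f r2=0x94 r3=0x66 r4=0x31 r5=0x1a  N=1 Z=0
after  3: r0=0xcb r1=0x4f r2=0x94 r3=0x66 r4=0x04 r5=0x1a  N=0 Z=0
after  4: r0=0xcb r1=0x4f r2=0x94 r3=0x66 r4=0x04 r5=0xdb  N=1 Z=0
after  5: r0=0xcb r1=0x4f r2=0x94 r3=0x66 r4=0x04 r5=0xdb  N=0 Z=0
after  6: r0=0xcb r1=0xff r2=0x94 r3=0x66 r4=0x04 r5=0xdb  N=1 Z=0
-- IRQ taken; context saved, return-PC = 7 --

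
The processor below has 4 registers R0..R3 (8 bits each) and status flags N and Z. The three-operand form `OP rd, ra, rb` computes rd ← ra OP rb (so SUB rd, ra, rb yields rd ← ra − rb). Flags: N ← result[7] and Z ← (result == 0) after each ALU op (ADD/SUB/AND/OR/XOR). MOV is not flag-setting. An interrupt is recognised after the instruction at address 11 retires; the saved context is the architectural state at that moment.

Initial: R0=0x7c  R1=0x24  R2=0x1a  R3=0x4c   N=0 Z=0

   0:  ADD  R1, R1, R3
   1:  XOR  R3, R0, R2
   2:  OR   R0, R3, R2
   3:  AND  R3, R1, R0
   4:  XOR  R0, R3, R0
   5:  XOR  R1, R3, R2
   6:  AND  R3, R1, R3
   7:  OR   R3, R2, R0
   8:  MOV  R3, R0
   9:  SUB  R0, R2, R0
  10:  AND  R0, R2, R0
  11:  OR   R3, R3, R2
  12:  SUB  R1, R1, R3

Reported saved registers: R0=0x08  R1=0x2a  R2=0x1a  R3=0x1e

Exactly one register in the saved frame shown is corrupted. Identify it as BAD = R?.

after  0: R0=0x7c R1=0x70 R2=0x1a R3=0x4c  N=0 Z=0
after  1: R0=0x7c R1=0x70 R2=0x1a R3=0x66  N=0 Z=0
after  2: R0=0x7e R1=0x70 R2=0x1a R3=0x66  N=0 Z=0
after  3: R0=0x7e R1=0x70 R2=0x1a R3=0x70  N=0 Z=0
after  4: R0=0x0e R1=0x70 R2=0x1a R3=0x70  N=0 Z=0
after  5: R0=0x0e R1=0x6a R2=0x1a R3=0x70  N=0 Z=0
after  6: R0=0x0e R1=0x6a R2=0x1a R3=0x60  N=0 Z=0
after  7: R0=0x0e R1=0x6a R2=0x1a R3=0x1e  N=0 Z=0
after  8: R0=0x0e R1=0x6a R2=0x1a R3=0x0e  N=0 Z=0
after  9: R0=0x0c R1=0x6a R2=0x1a R3=0x0e  N=0 Z=0
after 10: R0=0x08 R1=0x6a R2=0x1a R3=0x0e  N=0 Z=0
after 11: R0=0x08 R1=0x6a R2=0x1a R3=0x1e  N=0 Z=0
-- IRQ taken; context saved, return-PC = 12 --
mismatch: R1: reported 0x2a vs actual 0x6a

BAD = R1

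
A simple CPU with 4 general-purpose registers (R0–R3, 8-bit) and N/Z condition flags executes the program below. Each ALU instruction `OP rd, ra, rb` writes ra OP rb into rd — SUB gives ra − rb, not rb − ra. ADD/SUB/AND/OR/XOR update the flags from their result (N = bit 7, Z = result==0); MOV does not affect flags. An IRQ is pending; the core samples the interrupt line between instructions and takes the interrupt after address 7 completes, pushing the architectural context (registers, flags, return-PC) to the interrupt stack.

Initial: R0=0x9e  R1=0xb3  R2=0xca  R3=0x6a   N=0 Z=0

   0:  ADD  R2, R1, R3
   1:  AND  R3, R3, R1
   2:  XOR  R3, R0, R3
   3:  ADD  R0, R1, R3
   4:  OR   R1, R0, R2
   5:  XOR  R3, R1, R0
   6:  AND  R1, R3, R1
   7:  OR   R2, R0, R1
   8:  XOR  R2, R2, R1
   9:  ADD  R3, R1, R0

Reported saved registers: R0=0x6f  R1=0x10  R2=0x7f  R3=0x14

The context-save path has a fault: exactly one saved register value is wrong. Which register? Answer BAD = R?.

BAD = R3

after  0: R0=0x9e R1=0xb3 R2=0x1d R3=0x6a  N=0 Z=0
after  1: R0=0x9e R1=0xb3 R2=0x1d R3=0x22  N=0 Z=0
after  2: R0=0x9e R1=0xb3 R2=0x1d R3=0xbc  N=1 Z=0
after  3: R0=0x6f R1=0xb3 R2=0x1d R3=0xbc  N=0 Z=0
after  4: R0=0x6f R1=0x7f R2=0x1d R3=0xbc  N=0 Z=0
after  5: R0=0x6f R1=0x7f R2=0x1d R3=0x10  N=0 Z=0
after  6: R0=0x6f R1=0x10 R2=0x1d R3=0x10  N=0 Z=0
after  7: R0=0x6f R1=0x10 R2=0x7f R3=0x10  N=0 Z=0
-- IRQ taken; context saved, return-PC = 8 --
mismatch: R3: reported 0x14 vs actual 0x10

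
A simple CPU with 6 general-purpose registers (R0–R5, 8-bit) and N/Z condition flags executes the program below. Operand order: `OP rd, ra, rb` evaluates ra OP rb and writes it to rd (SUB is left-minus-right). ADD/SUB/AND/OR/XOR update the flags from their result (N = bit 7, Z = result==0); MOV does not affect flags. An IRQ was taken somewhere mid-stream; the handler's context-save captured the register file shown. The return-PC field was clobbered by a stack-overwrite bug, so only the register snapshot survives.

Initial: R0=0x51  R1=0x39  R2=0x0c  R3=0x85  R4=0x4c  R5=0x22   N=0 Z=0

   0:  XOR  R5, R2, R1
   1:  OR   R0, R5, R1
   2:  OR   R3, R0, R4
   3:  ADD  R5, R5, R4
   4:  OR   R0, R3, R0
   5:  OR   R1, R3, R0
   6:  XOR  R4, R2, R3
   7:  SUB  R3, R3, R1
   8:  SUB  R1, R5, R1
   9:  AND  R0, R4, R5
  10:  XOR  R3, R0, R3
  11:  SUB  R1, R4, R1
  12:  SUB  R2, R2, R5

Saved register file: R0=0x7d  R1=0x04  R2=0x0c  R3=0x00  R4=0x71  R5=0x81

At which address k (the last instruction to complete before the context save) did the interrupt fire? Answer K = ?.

K = 8

after  0: R0=0x51 R1=0x39 R2=0x0c R3=0x85 R4=0x4c R5=0x35  N=0 Z=0
after  1: R0=0x3d R1=0x39 R2=0x0c R3=0x85 R4=0x4c R5=0x35  N=0 Z=0
after  2: R0=0x3d R1=0x39 R2=0x0c R3=0x7d R4=0x4c R5=0x35  N=0 Z=0
after  3: R0=0x3d R1=0x39 R2=0x0c R3=0x7d R4=0x4c R5=0x81  N=1 Z=0
after  4: R0=0x7d R1=0x39 R2=0x0c R3=0x7d R4=0x4c R5=0x81  N=0 Z=0
after  5: R0=0x7d R1=0x7d R2=0x0c R3=0x7d R4=0x4c R5=0x81  N=0 Z=0
after  6: R0=0x7d R1=0x7d R2=0x0c R3=0x7d R4=0x71 R5=0x81  N=0 Z=0
after  7: R0=0x7d R1=0x7d R2=0x0c R3=0x00 R4=0x71 R5=0x81  N=0 Z=1
after  8: R0=0x7d R1=0x04 R2=0x0c R3=0x00 R4=0x71 R5=0x81  N=0 Z=0
-- IRQ taken; context saved, return-PC = 9 --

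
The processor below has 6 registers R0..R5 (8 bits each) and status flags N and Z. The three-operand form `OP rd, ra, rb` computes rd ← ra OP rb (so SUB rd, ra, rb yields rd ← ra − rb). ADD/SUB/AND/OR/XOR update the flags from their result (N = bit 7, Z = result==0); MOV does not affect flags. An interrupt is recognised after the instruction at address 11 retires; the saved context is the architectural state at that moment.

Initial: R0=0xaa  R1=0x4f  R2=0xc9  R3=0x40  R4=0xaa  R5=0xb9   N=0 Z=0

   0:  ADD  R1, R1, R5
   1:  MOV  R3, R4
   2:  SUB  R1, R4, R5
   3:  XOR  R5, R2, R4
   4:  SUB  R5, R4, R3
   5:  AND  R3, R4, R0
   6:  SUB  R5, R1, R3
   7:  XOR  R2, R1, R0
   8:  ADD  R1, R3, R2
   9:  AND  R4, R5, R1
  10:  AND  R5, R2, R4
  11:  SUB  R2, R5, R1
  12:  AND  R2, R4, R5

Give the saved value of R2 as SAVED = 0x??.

after  0: R0=0xaa R1=0x08 R2=0xc9 R3=0x40 R4=0xaa R5=0xb9  N=0 Z=0
after  1: R0=0xaa R1=0x08 R2=0xc9 R3=0xaa R4=0xaa R5=0xb9  N=0 Z=0
after  2: R0=0xaa R1=0xf1 R2=0xc9 R3=0xaa R4=0xaa R5=0xb9  N=1 Z=0
after  3: R0=0xaa R1=0xf1 R2=0xc9 R3=0xaa R4=0xaa R5=0x63  N=0 Z=0
after  4: R0=0xaa R1=0xf1 R2=0xc9 R3=0xaa R4=0xaa R5=0x00  N=0 Z=1
after  5: R0=0xaa R1=0xf1 R2=0xc9 R3=0xaa R4=0xaa R5=0x00  N=1 Z=0
after  6: R0=0xaa R1=0xf1 R2=0xc9 R3=0xaa R4=0xaa R5=0x47  N=0 Z=0
after  7: R0=0xaa R1=0xf1 R2=0x5b R3=0xaa R4=0xaa R5=0x47  N=0 Z=0
after  8: R0=0xaa R1=0x05 R2=0x5b R3=0xaa R4=0xaa R5=0x47  N=0 Z=0
after  9: R0=0xaa R1=0x05 R2=0x5b R3=0xaa R4=0x05 R5=0x47  N=0 Z=0
after 10: R0=0xaa R1=0x05 R2=0x5b R3=0xaa R4=0x05 R5=0x01  N=0 Z=0
after 11: R0=0xaa R1=0x05 R2=0xfc R3=0xaa R4=0x05 R5=0x01  N=1 Z=0
-- IRQ taken; context saved, return-PC = 12 --

SAVED = 0xfc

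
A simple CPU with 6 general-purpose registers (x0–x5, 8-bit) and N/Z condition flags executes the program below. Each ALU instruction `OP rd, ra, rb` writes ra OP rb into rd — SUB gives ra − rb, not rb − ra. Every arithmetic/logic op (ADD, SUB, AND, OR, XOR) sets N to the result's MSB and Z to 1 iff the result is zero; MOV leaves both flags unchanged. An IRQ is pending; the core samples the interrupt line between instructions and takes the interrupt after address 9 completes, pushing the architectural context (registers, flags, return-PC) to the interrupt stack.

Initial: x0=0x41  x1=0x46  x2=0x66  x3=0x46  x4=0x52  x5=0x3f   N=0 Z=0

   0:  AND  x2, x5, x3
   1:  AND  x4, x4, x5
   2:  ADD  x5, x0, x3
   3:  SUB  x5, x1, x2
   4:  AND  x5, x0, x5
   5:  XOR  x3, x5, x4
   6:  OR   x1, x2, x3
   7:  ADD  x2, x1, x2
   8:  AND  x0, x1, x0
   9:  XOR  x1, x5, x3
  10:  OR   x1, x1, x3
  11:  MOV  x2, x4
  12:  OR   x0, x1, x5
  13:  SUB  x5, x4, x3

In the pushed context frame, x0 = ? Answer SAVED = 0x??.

SAVED = 0x40

after  0: x0=0x41 x1=0x46 x2=0x06 x3=0x46 x4=0x52 x5=0x3f  N=0 Z=0
after  1: x0=0x41 x1=0x46 x2=0x06 x3=0x46 x4=0x12 x5=0x3f  N=0 Z=0
after  2: x0=0x41 x1=0x46 x2=0x06 x3=0x46 x4=0x12 x5=0x87  N=1 Z=0
after  3: x0=0x41 x1=0x46 x2=0x06 x3=0x46 x4=0x12 x5=0x40  N=0 Z=0
after  4: x0=0x41 x1=0x46 x2=0x06 x3=0x46 x4=0x12 x5=0x40  N=0 Z=0
after  5: x0=0x41 x1=0x46 x2=0x06 x3=0x52 x4=0x12 x5=0x40  N=0 Z=0
after  6: x0=0x41 x1=0x56 x2=0x06 x3=0x52 x4=0x12 x5=0x40  N=0 Z=0
after  7: x0=0x41 x1=0x56 x2=0x5c x3=0x52 x4=0x12 x5=0x40  N=0 Z=0
after  8: x0=0x40 x1=0x56 x2=0x5c x3=0x52 x4=0x12 x5=0x40  N=0 Z=0
after  9: x0=0x40 x1=0x12 x2=0x5c x3=0x52 x4=0x12 x5=0x40  N=0 Z=0
-- IRQ taken; context saved, return-PC = 10 --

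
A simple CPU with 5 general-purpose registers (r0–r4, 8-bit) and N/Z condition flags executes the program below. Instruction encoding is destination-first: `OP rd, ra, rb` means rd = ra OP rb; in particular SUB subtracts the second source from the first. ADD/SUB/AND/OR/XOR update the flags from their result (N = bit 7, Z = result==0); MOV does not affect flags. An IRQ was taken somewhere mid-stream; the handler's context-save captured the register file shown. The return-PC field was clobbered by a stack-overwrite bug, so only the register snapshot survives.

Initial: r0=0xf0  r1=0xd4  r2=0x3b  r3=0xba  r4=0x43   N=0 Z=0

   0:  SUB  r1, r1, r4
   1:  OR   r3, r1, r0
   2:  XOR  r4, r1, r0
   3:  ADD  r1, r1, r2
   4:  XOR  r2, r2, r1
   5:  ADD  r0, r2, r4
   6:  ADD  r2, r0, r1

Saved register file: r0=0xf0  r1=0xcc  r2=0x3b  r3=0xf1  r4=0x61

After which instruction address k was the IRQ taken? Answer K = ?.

K = 3

after  0: r0=0xf0 r1=0x91 r2=0x3b r3=0xba r4=0x43  N=1 Z=0
after  1: r0=0xf0 r1=0x91 r2=0x3b r3=0xf1 r4=0x43  N=1 Z=0
after  2: r0=0xf0 r1=0x91 r2=0x3b r3=0xf1 r4=0x61  N=0 Z=0
after  3: r0=0xf0 r1=0xcc r2=0x3b r3=0xf1 r4=0x61  N=1 Z=0
-- IRQ taken; context saved, return-PC = 4 --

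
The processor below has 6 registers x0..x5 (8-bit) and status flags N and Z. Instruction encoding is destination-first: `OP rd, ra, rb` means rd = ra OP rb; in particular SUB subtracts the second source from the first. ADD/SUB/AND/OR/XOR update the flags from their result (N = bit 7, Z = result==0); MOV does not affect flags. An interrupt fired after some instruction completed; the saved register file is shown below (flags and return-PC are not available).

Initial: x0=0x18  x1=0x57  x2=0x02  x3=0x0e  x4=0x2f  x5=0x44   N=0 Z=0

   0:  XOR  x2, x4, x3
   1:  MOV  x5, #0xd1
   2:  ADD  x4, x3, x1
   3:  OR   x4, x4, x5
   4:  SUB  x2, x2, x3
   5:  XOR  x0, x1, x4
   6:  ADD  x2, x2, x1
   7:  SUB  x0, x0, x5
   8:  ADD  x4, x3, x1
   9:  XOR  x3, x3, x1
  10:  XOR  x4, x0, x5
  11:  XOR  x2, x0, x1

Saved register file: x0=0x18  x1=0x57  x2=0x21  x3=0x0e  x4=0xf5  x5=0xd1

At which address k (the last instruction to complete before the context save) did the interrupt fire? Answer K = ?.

after  0: x0=0x18 x1=0x57 x2=0x21 x3=0x0e x4=0x2f x5=0x44  N=0 Z=0
after  1: x0=0x18 x1=0x57 x2=0x21 x3=0x0e x4=0x2f x5=0xd1  N=0 Z=0
after  2: x0=0x18 x1=0x57 x2=0x21 x3=0x0e x4=0x65 x5=0xd1  N=0 Z=0
after  3: x0=0x18 x1=0x57 x2=0x21 x3=0x0e x4=0xf5 x5=0xd1  N=1 Z=0
-- IRQ taken; context saved, return-PC = 4 --

K = 3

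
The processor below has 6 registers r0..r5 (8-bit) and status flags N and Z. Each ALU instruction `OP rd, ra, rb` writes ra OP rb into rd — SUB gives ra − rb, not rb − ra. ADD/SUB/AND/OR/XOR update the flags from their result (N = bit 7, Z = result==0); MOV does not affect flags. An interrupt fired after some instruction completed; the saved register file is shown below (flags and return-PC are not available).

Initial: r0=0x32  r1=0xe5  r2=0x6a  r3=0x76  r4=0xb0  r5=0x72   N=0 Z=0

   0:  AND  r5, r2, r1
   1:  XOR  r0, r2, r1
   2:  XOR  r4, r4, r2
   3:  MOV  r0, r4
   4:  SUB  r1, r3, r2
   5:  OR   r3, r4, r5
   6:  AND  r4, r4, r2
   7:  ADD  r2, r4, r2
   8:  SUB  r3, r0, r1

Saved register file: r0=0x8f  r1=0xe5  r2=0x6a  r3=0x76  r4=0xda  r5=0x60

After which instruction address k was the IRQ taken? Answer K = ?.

K = 2

after  0: r0=0x32 r1=0xe5 r2=0x6a r3=0x76 r4=0xb0 r5=0x60  N=0 Z=0
after  1: r0=0x8f r1=0xe5 r2=0x6a r3=0x76 r4=0xb0 r5=0x60  N=1 Z=0
after  2: r0=0x8f r1=0xe5 r2=0x6a r3=0x76 r4=0xda r5=0x60  N=1 Z=0
-- IRQ taken; context saved, return-PC = 3 --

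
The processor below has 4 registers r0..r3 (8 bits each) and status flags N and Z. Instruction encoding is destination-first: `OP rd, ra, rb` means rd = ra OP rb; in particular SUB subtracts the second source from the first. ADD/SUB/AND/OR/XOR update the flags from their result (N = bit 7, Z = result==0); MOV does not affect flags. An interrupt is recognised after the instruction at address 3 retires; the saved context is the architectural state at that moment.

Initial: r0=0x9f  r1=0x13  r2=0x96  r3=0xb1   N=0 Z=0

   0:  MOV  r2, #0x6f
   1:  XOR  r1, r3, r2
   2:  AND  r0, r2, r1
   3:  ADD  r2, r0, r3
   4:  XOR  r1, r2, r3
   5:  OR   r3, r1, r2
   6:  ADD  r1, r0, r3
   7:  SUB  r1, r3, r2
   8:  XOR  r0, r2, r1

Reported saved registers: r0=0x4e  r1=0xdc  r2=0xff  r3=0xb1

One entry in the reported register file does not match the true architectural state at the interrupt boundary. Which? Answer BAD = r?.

BAD = r1

after  0: r0=0x9f r1=0x13 r2=0x6f r3=0xb1  N=0 Z=0
after  1: r0=0x9f r1=0xde r2=0x6f r3=0xb1  N=1 Z=0
after  2: r0=0x4e r1=0xde r2=0x6f r3=0xb1  N=0 Z=0
after  3: r0=0x4e r1=0xde r2=0xff r3=0xb1  N=1 Z=0
-- IRQ taken; context saved, return-PC = 4 --
mismatch: r1: reported 0xdc vs actual 0xde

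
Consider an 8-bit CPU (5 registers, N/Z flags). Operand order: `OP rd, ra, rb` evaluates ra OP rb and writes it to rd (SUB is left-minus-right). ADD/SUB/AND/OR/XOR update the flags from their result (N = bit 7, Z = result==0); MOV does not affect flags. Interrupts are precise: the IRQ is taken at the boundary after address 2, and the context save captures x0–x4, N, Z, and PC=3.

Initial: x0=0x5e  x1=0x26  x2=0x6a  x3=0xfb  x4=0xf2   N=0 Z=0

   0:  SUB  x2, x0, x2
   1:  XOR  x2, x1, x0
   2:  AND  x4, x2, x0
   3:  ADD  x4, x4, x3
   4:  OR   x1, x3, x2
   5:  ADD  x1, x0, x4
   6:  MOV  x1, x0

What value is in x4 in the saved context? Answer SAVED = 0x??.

after  0: x0=0x5e x1=0x26 x2=0xf4 x3=0xfb x4=0xf2  N=1 Z=0
after  1: x0=0x5e x1=0x26 x2=0x78 x3=0xfb x4=0xf2  N=0 Z=0
after  2: x0=0x5e x1=0x26 x2=0x78 x3=0xfb x4=0x58  N=0 Z=0
-- IRQ taken; context saved, return-PC = 3 --

SAVED = 0x58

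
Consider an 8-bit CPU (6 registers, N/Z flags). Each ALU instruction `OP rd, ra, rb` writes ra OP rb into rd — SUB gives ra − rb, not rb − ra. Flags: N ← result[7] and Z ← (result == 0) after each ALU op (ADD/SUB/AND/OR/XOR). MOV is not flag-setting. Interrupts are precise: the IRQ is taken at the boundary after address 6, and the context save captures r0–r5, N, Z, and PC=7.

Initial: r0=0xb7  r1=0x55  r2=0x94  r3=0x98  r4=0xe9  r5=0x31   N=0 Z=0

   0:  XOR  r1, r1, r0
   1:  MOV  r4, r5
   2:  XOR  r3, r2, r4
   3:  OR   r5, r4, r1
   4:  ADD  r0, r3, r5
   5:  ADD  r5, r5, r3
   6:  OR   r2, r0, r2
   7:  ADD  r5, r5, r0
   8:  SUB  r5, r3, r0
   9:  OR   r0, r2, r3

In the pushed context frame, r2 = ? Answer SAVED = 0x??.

SAVED = 0x9c

after  0: r0=0xb7 r1=0xe2 r2=0x94 r3=0x98 r4=0xe9 r5=0x31  N=1 Z=0
after  1: r0=0xb7 r1=0xe2 r2=0x94 r3=0x98 r4=0x31 r5=0x31  N=1 Z=0
after  2: r0=0xb7 r1=0xe2 r2=0x94 r3=0xa5 r4=0x31 r5=0x31  N=1 Z=0
after  3: r0=0xb7 r1=0xe2 r2=0x94 r3=0xa5 r4=0x31 r5=0xf3  N=1 Z=0
after  4: r0=0x98 r1=0xe2 r2=0x94 r3=0xa5 r4=0x31 r5=0xf3  N=1 Z=0
after  5: r0=0x98 r1=0xe2 r2=0x94 r3=0xa5 r4=0x31 r5=0x98  N=1 Z=0
after  6: r0=0x98 r1=0xe2 r2=0x9c r3=0xa5 r4=0x31 r5=0x98  N=1 Z=0
-- IRQ taken; context saved, return-PC = 7 --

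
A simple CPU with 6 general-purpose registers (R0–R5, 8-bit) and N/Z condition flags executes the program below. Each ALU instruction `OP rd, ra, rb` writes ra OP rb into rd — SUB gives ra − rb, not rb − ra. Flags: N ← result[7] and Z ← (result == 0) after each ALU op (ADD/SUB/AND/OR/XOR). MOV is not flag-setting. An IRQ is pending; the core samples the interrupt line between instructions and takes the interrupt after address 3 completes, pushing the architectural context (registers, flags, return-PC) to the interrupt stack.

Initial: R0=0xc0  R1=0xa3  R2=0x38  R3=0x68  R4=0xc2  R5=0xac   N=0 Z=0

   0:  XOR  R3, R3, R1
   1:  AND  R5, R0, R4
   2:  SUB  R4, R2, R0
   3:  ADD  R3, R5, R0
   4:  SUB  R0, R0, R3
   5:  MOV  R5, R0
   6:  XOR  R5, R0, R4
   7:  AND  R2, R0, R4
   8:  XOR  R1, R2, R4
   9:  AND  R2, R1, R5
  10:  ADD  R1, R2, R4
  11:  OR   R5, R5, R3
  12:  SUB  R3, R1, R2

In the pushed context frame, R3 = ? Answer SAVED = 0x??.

after  0: R0=0xc0 R1=0xa3 R2=0x38 R3=0xcb R4=0xc2 R5=0xac  N=1 Z=0
after  1: R0=0xc0 R1=0xa3 R2=0x38 R3=0xcb R4=0xc2 R5=0xc0  N=1 Z=0
after  2: R0=0xc0 R1=0xa3 R2=0x38 R3=0xcb R4=0x78 R5=0xc0  N=0 Z=0
after  3: R0=0xc0 R1=0xa3 R2=0x38 R3=0x80 R4=0x78 R5=0xc0  N=1 Z=0
-- IRQ taken; context saved, return-PC = 4 --

SAVED = 0x80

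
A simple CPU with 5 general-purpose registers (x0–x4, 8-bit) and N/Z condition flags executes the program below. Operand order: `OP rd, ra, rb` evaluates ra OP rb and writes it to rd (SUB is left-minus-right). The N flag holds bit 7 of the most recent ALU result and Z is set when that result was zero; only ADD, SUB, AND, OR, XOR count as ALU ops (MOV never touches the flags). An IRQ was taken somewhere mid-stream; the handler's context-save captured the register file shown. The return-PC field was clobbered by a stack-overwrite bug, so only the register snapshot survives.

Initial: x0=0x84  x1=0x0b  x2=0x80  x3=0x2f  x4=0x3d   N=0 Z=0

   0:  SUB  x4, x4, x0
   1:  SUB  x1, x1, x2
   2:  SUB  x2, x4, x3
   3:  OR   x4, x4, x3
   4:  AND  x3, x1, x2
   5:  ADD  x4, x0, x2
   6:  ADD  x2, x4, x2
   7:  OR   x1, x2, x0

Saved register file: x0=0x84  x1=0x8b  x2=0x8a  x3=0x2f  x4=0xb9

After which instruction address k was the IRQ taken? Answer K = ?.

after  0: x0=0x84 x1=0x0b x2=0x80 x3=0x2f x4=0xb9  N=1 Z=0
after  1: x0=0x84 x1=0x8b x2=0x80 x3=0x2f x4=0xb9  N=1 Z=0
after  2: x0=0x84 x1=0x8b x2=0x8a x3=0x2f x4=0xb9  N=1 Z=0
-- IRQ taken; context saved, return-PC = 3 --

K = 2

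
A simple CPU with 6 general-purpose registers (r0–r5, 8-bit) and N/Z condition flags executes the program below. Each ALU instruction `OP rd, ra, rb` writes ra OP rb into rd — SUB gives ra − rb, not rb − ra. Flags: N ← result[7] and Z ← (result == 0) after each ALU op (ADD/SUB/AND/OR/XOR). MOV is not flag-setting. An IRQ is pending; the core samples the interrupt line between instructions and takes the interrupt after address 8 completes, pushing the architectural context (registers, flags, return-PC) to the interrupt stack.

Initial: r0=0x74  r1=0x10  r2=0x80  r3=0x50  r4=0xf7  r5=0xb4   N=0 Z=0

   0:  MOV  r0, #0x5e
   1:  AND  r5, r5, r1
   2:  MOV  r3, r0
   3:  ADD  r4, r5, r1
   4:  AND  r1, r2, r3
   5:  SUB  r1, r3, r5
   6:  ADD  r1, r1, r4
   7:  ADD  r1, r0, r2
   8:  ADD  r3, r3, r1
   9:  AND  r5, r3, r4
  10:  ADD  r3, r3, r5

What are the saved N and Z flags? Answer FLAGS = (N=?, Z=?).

after  0: r0=0x5e r1=0x10 r2=0x80 r3=0x50 r4=0xf7 r5=0xb4  N=0 Z=0
after  1: r0=0x5e r1=0x10 r2=0x80 r3=0x50 r4=0xf7 r5=0x10  N=0 Z=0
after  2: r0=0x5e r1=0x10 r2=0x80 r3=0x5e r4=0xf7 r5=0x10  N=0 Z=0
after  3: r0=0x5e r1=0x10 r2=0x80 r3=0x5e r4=0x20 r5=0x10  N=0 Z=0
after  4: r0=0x5e r1=0x00 r2=0x80 r3=0x5e r4=0x20 r5=0x10  N=0 Z=1
after  5: r0=0x5e r1=0x4e r2=0x80 r3=0x5e r4=0x20 r5=0x10  N=0 Z=0
after  6: r0=0x5e r1=0x6e r2=0x80 r3=0x5e r4=0x20 r5=0x10  N=0 Z=0
after  7: r0=0x5e r1=0xde r2=0x80 r3=0x5e r4=0x20 r5=0x10  N=1 Z=0
after  8: r0=0x5e r1=0xde r2=0x80 r3=0x3c r4=0x20 r5=0x10  N=0 Z=0
-- IRQ taken; context saved, return-PC = 9 --

FLAGS = (N=0, Z=0)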